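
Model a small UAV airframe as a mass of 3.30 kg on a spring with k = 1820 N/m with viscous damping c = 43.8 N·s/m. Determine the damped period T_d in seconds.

ω_n = √(k/m) = √(1820/3.30) = 23.48 rad/s.
Critical damping c_c = 2√(k·m) = 2√(1820 × 3.30) = 155.0 N·s/m, so ζ = c/c_c = 43.8/155.0 = 0.2826.
ω_d = ω_n√(1 − ζ²) = 23.48 × √(1 − 0.0799) = 22.53 rad/s.
T_d = 2π/ω_d = 0.2789 s.

0.279 s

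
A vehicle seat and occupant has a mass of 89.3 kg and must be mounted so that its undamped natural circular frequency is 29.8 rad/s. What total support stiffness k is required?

79300 N/m

k = m·ω_n² = 89.3 × 29.80² = 89.3 × 888.0 = 79300 N/m.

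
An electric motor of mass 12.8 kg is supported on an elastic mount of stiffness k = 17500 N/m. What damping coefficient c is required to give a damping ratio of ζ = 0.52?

492 N·s/m

c_c = 2√(k·m) = 2√(17500 × 12.8) = 946.6 N·s/m.
c = ζ·c_c = 0.52 × 946.6 = 492.2 N·s/m.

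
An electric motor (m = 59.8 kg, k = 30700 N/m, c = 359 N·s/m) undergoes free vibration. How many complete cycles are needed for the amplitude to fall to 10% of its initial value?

ζ = c/(2√(km)) = 359/(2√(30700 × 59.8)) = 359/2710 = 0.1325.
Logarithmic decrement δ = 2πζ/√(1 − ζ²) = 2π × 0.1325/√(1 − 0.0176) = 0.8398.
x_n/x₀ = e^(−nδ) ≤ 0.1; take ln: n ≥ ln(1/0.1)/δ = 2.303/0.8398 = 2.742.
So 3 complete cycles are required.

3 cycles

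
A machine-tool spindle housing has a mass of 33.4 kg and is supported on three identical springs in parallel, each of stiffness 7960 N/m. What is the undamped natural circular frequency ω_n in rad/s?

26.7 rad/s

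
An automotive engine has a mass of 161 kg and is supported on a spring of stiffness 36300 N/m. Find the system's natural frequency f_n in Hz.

2.39 Hz

ω_n = √(k/m) = √(36300/161) = √225.5 = 15.02 rad/s.
f_n = ω_n/(2π) = 15.02/6.283 = 2.390 Hz.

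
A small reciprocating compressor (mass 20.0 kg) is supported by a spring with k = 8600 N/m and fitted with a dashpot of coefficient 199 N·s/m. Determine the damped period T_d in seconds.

ω_n = √(k/m) = √(8600/20.0) = 20.74 rad/s.
Critical damping c_c = 2√(k·m) = 2√(8600 × 20.0) = 829.5 N·s/m, so ζ = c/c_c = 199/829.5 = 0.2399.
ω_d = ω_n√(1 − ζ²) = 20.74 × √(1 − 0.0576) = 20.13 rad/s.
T_d = 2π/ω_d = 0.3121 s.

0.312 s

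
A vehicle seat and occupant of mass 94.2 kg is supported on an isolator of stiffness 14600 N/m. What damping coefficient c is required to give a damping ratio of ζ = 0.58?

1360 N·s/m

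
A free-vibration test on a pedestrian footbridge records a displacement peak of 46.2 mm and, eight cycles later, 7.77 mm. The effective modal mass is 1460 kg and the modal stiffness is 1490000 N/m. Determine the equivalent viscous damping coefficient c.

3310 N·s/m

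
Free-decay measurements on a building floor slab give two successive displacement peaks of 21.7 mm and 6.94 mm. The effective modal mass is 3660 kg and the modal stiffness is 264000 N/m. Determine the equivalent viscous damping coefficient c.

11100 N·s/m

Logarithmic decrement δ = (1/n)·ln(x₀/x_n) = (1/1)·ln(21.7/6.94) = (1/1)·ln(3.127) = 1.140.
ζ = δ/√(4π² + δ²) = 1.140/√(39.48 + 1.30) = 1.140/6.386 = 0.1785.
c = ζ · 2√(km) = 0.1785 × 2√(264000 × 3660) = 0.1785 × 62170 = 11100 N·s/m.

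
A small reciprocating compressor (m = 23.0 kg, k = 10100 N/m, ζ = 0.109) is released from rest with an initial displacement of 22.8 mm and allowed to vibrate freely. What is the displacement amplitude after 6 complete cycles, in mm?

Logarithmic decrement δ = 2πζ/√(1 − ζ²) = 2π × 0.1090/√(1 − 0.0119) = 0.6890.
After n cycles, x_n/x₀ = e^(−nδ), so x_6 = 22.8 × e^(−6 × 0.6890) = 22.8 × 0.01602 = 0.3653 mm.

0.365 mm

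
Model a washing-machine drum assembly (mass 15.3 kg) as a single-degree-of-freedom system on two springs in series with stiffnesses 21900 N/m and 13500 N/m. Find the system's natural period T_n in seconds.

0.269 s

Series springs: 1/k_eq = 1/21900 + 1/13500 = 0.0001197, so k_eq = 8352 N/m.
ω_n = √(k_eq/m) = √(8352/15.3) = √545.9 = 23.36 rad/s.
T_n = 2π/ω_n = 6.283/23.36 = 0.2689 s.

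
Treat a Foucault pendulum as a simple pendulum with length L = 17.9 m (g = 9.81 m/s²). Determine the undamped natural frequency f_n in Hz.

For a simple pendulum ω_n = √(g/L) = √(9.81/17.9) = √0.5480 = 0.7403 rad/s.
f_n = ω_n/(2π) = 0.7403/6.283 = 0.1178 Hz.

0.118 Hz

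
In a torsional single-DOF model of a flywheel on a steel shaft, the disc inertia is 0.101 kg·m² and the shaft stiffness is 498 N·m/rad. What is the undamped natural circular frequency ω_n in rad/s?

ω_n = √(k_t/J) = √(498/0.101) = √4931 = 70.22 rad/s.

70.2 rad/s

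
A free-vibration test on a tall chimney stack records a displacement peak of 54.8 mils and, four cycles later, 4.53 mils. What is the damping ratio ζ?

Logarithmic decrement δ = (1/n)·ln(x₀/x_n) = (1/4)·ln(54.8/4.53) = (1/4)·ln(12.10) = 0.6232.
ζ = δ/√(4π² + δ²) = 0.6232/√(39.48 + 0.388) = 0.6232/6.314 = 0.09871.

0.0987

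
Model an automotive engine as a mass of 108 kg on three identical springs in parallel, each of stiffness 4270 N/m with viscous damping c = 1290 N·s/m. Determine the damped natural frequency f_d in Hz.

1.45 Hz

Parallel springs add: k_eq = 3 × 4270 = 12810 N/m.
ω_n = √(k_eq/m) = √(12810/108) = 10.89 rad/s.
Critical damping c_c = 2√(k_eq·m) = 2√(12810 × 108) = 2352 N·s/m, so ζ = c/c_c = 1290/2352 = 0.5484.
ω_d = ω_n√(1 − ζ²) = 10.89 × √(1 − 0.301) = 9.107 rad/s.
f_d = ω_d/(2π) = 1.449 Hz.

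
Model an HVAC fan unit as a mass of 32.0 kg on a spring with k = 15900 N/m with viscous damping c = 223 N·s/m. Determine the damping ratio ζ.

0.156

ω_n = √(k/m) = √(15900/32.0) = 22.29 rad/s.
Critical damping c_c = 2√(k·m) = 2√(15900 × 32.0) = 1427 N·s/m, so ζ = c/c_c = 223/1427 = 0.1563.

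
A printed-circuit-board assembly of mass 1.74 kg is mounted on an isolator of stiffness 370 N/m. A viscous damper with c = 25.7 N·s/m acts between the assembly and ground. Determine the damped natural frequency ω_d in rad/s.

12.6 rad/s

ω_n = √(k/m) = √(370.0/1.74) = 14.58 rad/s.
Critical damping c_c = 2√(k·m) = 2√(370.0 × 1.74) = 50.75 N·s/m, so ζ = c/c_c = 25.7/50.75 = 0.5064.
ω_d = ω_n√(1 − ζ²) = 14.58 × √(1 − 0.256) = 12.57 rad/s.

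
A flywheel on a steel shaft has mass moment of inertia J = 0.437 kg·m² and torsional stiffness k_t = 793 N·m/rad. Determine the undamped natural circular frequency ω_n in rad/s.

ω_n = √(k_t/J) = √(793/0.437) = √1815 = 42.60 rad/s.

42.6 rad/s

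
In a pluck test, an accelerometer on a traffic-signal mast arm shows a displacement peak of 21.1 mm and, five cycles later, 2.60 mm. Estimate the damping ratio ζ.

Logarithmic decrement δ = (1/n)·ln(x₀/x_n) = (1/5)·ln(21.1/2.60) = (1/5)·ln(8.115) = 0.4188.
ζ = δ/√(4π² + δ²) = 0.4188/√(39.48 + 0.175) = 0.4188/6.297 = 0.06650.

0.0665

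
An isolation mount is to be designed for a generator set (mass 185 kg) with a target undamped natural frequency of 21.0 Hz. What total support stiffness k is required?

ω_n = 2πf_n = 2π × 21.0 = 131.9 rad/s.
k = m·ω_n² = 185 × 131.9² = 185 × 17410 = 3221000 N/m.

3220000 N/m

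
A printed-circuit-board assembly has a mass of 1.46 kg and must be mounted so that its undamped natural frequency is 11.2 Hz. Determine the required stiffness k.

7230 N/m

ω_n = 2πf_n = 2π × 11.2 = 70.37 rad/s.
k = m·ω_n² = 1.46 × 70.37² = 1.46 × 4952 = 7230 N/m.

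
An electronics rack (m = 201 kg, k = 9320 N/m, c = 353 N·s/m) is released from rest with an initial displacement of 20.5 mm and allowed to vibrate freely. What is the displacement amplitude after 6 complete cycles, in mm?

0.152 mm

ζ = c/(2√(km)) = 353/(2√(9320 × 201)) = 353/2737 = 0.1290.
Logarithmic decrement δ = 2πζ/√(1 − ζ²) = 2π × 0.1290/√(1 − 0.0166) = 0.8171.
After n cycles, x_n/x₀ = e^(−nδ), so x_6 = 20.5 × e^(−6 × 0.8171) = 20.5 × 0.007429 = 0.1523 mm.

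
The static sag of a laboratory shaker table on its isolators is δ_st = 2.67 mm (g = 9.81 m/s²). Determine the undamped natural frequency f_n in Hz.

9.65 Hz

ω_n = √(g/δ_st) = √(9.81/0.00267) = √3674 = 60.61 rad/s.
f_n = ω_n/(2π) = 60.61/6.283 = 9.647 Hz.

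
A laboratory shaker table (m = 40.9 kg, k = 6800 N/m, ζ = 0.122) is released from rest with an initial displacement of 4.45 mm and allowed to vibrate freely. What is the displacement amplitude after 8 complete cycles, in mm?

Logarithmic decrement δ = 2πζ/√(1 − ζ²) = 2π × 0.1220/√(1 − 0.0149) = 0.7723.
After n cycles, x_n/x₀ = e^(−nδ), so x_8 = 4.45 × e^(−8 × 0.7723) = 4.45 × 0.002073 = 0.009227 mm.

0.00923 mm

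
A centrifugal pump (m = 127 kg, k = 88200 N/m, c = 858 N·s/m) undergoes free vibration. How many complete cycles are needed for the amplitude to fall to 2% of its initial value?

ζ = c/(2√(km)) = 858/(2√(88200 × 127)) = 858/6694 = 0.1282.
Logarithmic decrement δ = 2πζ/√(1 − ζ²) = 2π × 0.1282/√(1 − 0.0164) = 0.8121.
x_n/x₀ = e^(−nδ) ≤ 0.02; take ln: n ≥ ln(1/0.02)/δ = 3.912/0.8121 = 4.817.
So 5 complete cycles are required.

5 cycles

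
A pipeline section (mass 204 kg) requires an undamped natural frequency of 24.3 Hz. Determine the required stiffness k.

4760000 N/m

ω_n = 2πf_n = 2π × 24.3 = 152.7 rad/s.
k = m·ω_n² = 204 × 152.7² = 204 × 23310 = 4756000 N/m.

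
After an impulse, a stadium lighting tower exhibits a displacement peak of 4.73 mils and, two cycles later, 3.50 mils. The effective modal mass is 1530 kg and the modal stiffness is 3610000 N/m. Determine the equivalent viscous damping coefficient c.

3560 N·s/m

Logarithmic decrement δ = (1/n)·ln(x₀/x_n) = (1/2)·ln(4.73/3.50) = (1/2)·ln(1.351) = 0.1506.
ζ = δ/√(4π² + δ²) = 0.1506/√(39.48 + 0.0227) = 0.1506/6.285 = 0.02396.
c = ζ · 2√(km) = 0.02396 × 2√(3610000 × 1530) = 0.02396 × 148600 = 3561 N·s/m.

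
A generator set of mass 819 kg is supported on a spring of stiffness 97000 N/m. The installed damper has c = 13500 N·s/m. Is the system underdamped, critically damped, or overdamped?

c_c = 2√(k·m) = 17830 N·s/m; ζ = c/c_c = 13500/17830 = 0.757.
Since ζ < 1 the system is underdamped.

underdamped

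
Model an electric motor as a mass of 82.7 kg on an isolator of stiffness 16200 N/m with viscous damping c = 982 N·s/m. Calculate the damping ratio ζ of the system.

0.424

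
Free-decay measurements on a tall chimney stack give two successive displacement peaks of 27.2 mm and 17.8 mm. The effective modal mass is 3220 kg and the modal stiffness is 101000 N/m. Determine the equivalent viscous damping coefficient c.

2430 N·s/m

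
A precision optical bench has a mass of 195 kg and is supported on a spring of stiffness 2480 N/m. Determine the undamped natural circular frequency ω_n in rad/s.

ω_n = √(k/m) = √(2480/195) = √12.72 = 3.566 rad/s.

3.57 rad/s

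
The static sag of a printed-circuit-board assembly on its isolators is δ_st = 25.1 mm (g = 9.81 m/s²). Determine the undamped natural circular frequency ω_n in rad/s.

19.8 rad/s

ω_n = √(g/δ_st) = √(9.81/0.0251) = √390.8 = 19.77 rad/s.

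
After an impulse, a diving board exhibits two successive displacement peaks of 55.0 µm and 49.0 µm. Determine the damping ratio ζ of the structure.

Logarithmic decrement δ = (1/n)·ln(x₀/x_n) = (1/1)·ln(55.0/49.0) = (1/1)·ln(1.122) = 0.1155.
ζ = δ/√(4π² + δ²) = 0.1155/√(39.48 + 0.0133) = 0.1155/6.284 = 0.01838.

0.0184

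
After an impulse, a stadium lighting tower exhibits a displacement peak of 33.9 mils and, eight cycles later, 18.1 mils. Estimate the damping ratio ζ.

Logarithmic decrement δ = (1/n)·ln(x₀/x_n) = (1/8)·ln(33.9/18.1) = (1/8)·ln(1.873) = 0.07844.
ζ = δ/√(4π² + δ²) = 0.07844/√(39.48 + 0.00615) = 0.07844/6.284 = 0.01248.

0.0125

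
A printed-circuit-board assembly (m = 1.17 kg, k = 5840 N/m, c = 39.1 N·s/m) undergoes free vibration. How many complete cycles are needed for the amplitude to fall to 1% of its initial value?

4 cycles

ζ = c/(2√(km)) = 39.1/(2√(5840 × 1.17)) = 39.1/165.3 = 0.2365.
Logarithmic decrement δ = 2πζ/√(1 − ζ²) = 2π × 0.2365/√(1 − 0.0559) = 1.529.
x_n/x₀ = e^(−nδ) ≤ 0.01; take ln: n ≥ ln(1/0.01)/δ = 4.605/1.529 = 3.011.
So 4 complete cycles are required.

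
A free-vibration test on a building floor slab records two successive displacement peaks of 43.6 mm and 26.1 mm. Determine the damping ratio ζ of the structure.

Logarithmic decrement δ = (1/n)·ln(x₀/x_n) = (1/1)·ln(43.6/26.1) = (1/1)·ln(1.670) = 0.5131.
ζ = δ/√(4π² + δ²) = 0.5131/√(39.48 + 0.263) = 0.5131/6.304 = 0.08139.

0.0814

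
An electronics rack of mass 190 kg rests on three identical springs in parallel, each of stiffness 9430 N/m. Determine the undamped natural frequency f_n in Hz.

Parallel springs add: k_eq = 3 × 9430 = 28290 N/m.
ω_n = √(k_eq/m) = √(28290/190) = √148.9 = 12.20 rad/s.
f_n = ω_n/(2π) = 12.20/6.283 = 1.942 Hz.

1.94 Hz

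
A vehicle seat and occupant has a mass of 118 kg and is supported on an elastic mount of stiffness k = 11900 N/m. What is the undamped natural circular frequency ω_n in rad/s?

ω_n = √(k/m) = √(11900/118) = √100.8 = 10.04 rad/s.

10.0 rad/s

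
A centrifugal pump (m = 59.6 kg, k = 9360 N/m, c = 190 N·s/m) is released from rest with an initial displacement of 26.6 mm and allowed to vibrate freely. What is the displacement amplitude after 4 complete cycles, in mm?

1.06 mm

ζ = c/(2√(km)) = 190/(2√(9360 × 59.6)) = 190/1494 = 0.1272.
Logarithmic decrement δ = 2πζ/√(1 − ζ²) = 2π × 0.1272/√(1 − 0.0162) = 0.8057.
After n cycles, x_n/x₀ = e^(−nδ), so x_4 = 26.6 × e^(−4 × 0.8057) = 26.6 × 0.03984 = 1.060 mm.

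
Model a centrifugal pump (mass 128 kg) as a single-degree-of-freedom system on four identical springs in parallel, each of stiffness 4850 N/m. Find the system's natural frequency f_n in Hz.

1.96 Hz

Parallel springs add: k_eq = 4 × 4850 = 19400 N/m.
ω_n = √(k_eq/m) = √(19400/128) = √151.6 = 12.31 rad/s.
f_n = ω_n/(2π) = 12.31/6.283 = 1.959 Hz.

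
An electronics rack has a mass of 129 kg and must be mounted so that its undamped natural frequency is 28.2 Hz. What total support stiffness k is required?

4050000 N/m

ω_n = 2πf_n = 2π × 28.2 = 177.2 rad/s.
k = m·ω_n² = 129 × 177.2² = 129 × 31390 = 4050000 N/m.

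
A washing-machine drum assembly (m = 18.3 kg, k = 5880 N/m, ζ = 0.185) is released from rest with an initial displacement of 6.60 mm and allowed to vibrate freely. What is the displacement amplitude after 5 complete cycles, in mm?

Logarithmic decrement δ = 2πζ/√(1 − ζ²) = 2π × 0.1850/√(1 − 0.0342) = 1.183.
After n cycles, x_n/x₀ = e^(−nδ), so x_5 = 6.60 × e^(−5 × 1.183) = 6.60 × 0.002701 = 0.01783 mm.

0.0178 mm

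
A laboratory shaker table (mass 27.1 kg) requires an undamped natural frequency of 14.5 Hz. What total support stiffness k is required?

ω_n = 2πf_n = 2π × 14.5 = 91.11 rad/s.
k = m·ω_n² = 27.1 × 91.11² = 27.1 × 8300 = 224900 N/m.

225000 N/m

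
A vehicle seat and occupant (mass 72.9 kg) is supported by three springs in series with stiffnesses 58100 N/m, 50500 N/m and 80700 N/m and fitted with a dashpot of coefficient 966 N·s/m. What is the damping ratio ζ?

0.398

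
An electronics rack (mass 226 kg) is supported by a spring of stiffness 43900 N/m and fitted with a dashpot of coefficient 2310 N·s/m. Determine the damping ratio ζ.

ω_n = √(k/m) = √(43900/226) = 13.94 rad/s.
Critical damping c_c = 2√(k·m) = 2√(43900 × 226) = 6300 N·s/m, so ζ = c/c_c = 2310/6300 = 0.3667.

0.367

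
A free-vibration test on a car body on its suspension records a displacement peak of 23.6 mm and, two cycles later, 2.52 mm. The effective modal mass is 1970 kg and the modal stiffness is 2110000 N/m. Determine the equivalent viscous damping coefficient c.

22600 N·s/m

Logarithmic decrement δ = (1/n)·ln(x₀/x_n) = (1/2)·ln(23.6/2.52) = (1/2)·ln(9.365) = 1.118.
ζ = δ/√(4π² + δ²) = 1.118/√(39.48 + 1.25) = 1.118/6.382 = 0.1753.
c = ζ · 2√(km) = 0.1753 × 2√(2110000 × 1970) = 0.1753 × 128900 = 22600 N·s/m.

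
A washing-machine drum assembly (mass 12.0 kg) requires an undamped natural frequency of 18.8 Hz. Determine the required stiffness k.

ω_n = 2πf_n = 2π × 18.8 = 118.1 rad/s.
k = m·ω_n² = 12.0 × 118.1² = 12.0 × 13950 = 167400 N/m.

167000 N/m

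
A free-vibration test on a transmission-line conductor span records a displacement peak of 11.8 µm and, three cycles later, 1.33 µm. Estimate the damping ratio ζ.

0.115

Logarithmic decrement δ = (1/n)·ln(x₀/x_n) = (1/3)·ln(11.8/1.33) = (1/3)·ln(8.872) = 0.7276.
ζ = δ/√(4π² + δ²) = 0.7276/√(39.48 + 0.529) = 0.7276/6.325 = 0.1150.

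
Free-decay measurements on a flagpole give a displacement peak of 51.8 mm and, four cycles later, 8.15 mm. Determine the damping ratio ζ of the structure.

0.0734

Logarithmic decrement δ = (1/n)·ln(x₀/x_n) = (1/4)·ln(51.8/8.15) = (1/4)·ln(6.356) = 0.4623.
ζ = δ/√(4π² + δ²) = 0.4623/√(39.48 + 0.214) = 0.4623/6.300 = 0.07339.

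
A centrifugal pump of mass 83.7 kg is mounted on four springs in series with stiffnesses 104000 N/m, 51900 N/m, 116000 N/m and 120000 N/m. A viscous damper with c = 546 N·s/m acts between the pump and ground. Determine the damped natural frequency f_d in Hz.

2.52 Hz

Series springs: 1/k_eq = 1/104000 + 1/51900 + 1/116000 + 1/120000 = 4.584×10^-5, so k_eq = 21820 N/m.
ω_n = √(k_eq/m) = √(21820/83.7) = 16.14 rad/s.
Critical damping c_c = 2√(k_eq·m) = 2√(21820 × 83.7) = 2703 N·s/m, so ζ = c/c_c = 546/2703 = 0.2020.
ω_d = ω_n√(1 − ζ²) = 16.14 × √(1 − 0.0408) = 15.81 rad/s.
f_d = ω_d/(2π) = 2.517 Hz.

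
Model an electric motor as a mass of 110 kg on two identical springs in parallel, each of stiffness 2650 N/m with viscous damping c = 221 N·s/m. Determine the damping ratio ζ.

0.145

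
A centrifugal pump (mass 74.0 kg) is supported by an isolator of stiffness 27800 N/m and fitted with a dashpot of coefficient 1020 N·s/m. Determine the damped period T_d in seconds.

ω_n = √(k/m) = √(27800/74.0) = 19.38 rad/s.
Critical damping c_c = 2√(k·m) = 2√(27800 × 74.0) = 2869 N·s/m, so ζ = c/c_c = 1020/2869 = 0.3556.
ω_d = ω_n√(1 − ζ²) = 19.38 × √(1 − 0.126) = 18.12 rad/s.
T_d = 2π/ω_d = 0.3468 s.

0.347 s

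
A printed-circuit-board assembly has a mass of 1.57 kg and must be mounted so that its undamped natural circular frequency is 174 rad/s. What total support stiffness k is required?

k = m·ω_n² = 1.57 × 174.0² = 1.57 × 30280 = 47530 N/m.

47500 N/m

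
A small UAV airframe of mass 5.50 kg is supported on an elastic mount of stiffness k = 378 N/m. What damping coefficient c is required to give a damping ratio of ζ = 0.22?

c_c = 2√(k·m) = 2√(378.0 × 5.50) = 91.19 N·s/m.
c = ζ·c_c = 0.22 × 91.19 = 20.06 N·s/m.

20.1 N·s/m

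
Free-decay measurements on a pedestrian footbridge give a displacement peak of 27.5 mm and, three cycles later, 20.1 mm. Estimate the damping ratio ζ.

0.0166

Logarithmic decrement δ = (1/n)·ln(x₀/x_n) = (1/3)·ln(27.5/20.1) = (1/3)·ln(1.368) = 0.1045.
ζ = δ/√(4π² + δ²) = 0.1045/√(39.48 + 0.0109) = 0.1045/6.284 = 0.01663.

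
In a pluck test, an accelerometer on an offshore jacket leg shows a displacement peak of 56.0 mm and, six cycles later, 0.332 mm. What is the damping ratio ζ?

0.135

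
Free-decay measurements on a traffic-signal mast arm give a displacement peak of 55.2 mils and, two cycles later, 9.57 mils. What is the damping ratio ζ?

0.138

Logarithmic decrement δ = (1/n)·ln(x₀/x_n) = (1/2)·ln(55.2/9.57) = (1/2)·ln(5.768) = 0.8762.
ζ = δ/√(4π² + δ²) = 0.8762/√(39.48 + 0.768) = 0.8762/6.344 = 0.1381.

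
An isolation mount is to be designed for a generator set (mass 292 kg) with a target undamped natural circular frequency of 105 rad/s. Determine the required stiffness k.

3220000 N/m

k = m·ω_n² = 292 × 105.0² = 292 × 11020 = 3219000 N/m.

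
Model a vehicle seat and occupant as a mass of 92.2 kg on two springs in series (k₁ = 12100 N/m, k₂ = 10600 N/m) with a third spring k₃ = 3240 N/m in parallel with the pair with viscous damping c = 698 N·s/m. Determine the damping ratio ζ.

Series pair: k_s = k₁k₂/(k₁+k₂) = (12100)(10600)/(12100 + 10600) = 5650 N/m. In parallel with k₃: k_eq = 5650 + 3240 = 8890 N/m.
ω_n = √(k_eq/m) = √(8890/92.2) = 9.820 rad/s.
Critical damping c_c = 2√(k_eq·m) = 2√(8890 × 92.2) = 1811 N·s/m, so ζ = c/c_c = 698/1811 = 0.3855.

0.385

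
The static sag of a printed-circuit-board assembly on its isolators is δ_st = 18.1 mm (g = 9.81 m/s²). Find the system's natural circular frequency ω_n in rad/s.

ω_n = √(g/δ_st) = √(9.81/0.0181) = √542.0 = 23.28 rad/s.

23.3 rad/s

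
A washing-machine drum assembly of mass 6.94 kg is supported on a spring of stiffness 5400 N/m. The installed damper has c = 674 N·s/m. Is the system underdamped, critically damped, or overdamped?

c_c = 2√(k·m) = 387.2 N·s/m; ζ = c/c_c = 674/387.2 = 1.74.
Since ζ > 1 the system is overdamped.

overdamped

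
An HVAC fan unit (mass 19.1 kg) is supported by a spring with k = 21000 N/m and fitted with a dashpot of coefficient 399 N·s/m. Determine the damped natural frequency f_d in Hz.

ω_n = √(k/m) = √(21000/19.1) = 33.16 rad/s.
Critical damping c_c = 2√(k·m) = 2√(21000 × 19.1) = 1267 N·s/m, so ζ = c/c_c = 399/1267 = 0.3150.
ω_d = ω_n√(1 − ζ²) = 33.16 × √(1 − 0.0992) = 31.47 rad/s.
f_d = ω_d/(2π) = 5.009 Hz.

5.01 Hz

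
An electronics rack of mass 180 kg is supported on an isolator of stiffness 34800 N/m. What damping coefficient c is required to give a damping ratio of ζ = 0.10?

501 N·s/m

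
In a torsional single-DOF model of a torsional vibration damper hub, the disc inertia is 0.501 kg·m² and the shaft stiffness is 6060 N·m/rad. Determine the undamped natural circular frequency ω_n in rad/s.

110 rad/s

ω_n = √(k_t/J) = √(6060/0.501) = √12100 = 110.0 rad/s.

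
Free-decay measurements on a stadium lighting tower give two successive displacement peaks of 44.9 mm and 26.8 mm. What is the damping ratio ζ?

0.0819

Logarithmic decrement δ = (1/n)·ln(x₀/x_n) = (1/1)·ln(44.9/26.8) = (1/1)·ln(1.675) = 0.5160.
ζ = δ/√(4π² + δ²) = 0.5160/√(39.48 + 0.266) = 0.5160/6.304 = 0.08185.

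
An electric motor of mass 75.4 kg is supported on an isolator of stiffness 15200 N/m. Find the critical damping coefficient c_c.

c_c = 2√(k·m) = 2√(15200 × 75.4) = 2 × 1071 = 2141 N·s/m.

2140 N·s/m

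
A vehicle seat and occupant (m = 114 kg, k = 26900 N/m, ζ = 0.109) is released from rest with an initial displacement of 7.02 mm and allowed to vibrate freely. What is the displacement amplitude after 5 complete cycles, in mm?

0.224 mm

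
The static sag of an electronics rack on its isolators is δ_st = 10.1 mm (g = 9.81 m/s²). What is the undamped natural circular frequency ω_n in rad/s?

ω_n = √(g/δ_st) = √(9.81/0.0101) = √971.3 = 31.17 rad/s.

31.2 rad/s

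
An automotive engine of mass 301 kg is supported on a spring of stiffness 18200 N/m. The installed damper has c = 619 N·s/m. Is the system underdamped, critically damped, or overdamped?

underdamped

c_c = 2√(k·m) = 4681 N·s/m; ζ = c/c_c = 619/4681 = 0.132.
Since ζ < 1 the system is underdamped.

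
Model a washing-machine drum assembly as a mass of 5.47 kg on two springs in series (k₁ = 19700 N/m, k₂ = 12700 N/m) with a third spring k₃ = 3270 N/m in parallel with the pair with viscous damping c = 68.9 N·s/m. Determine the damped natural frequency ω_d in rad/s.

Series pair: k_s = k₁k₂/(k₁+k₂) = (19700)(12700)/(19700 + 12700) = 7722 N/m. In parallel with k₃: k_eq = 7722 + 3270 = 10990 N/m.
ω_n = √(k_eq/m) = √(10990/5.47) = 44.83 rad/s.
Critical damping c_c = 2√(k_eq·m) = 2√(10990 × 5.47) = 490.4 N·s/m, so ζ = c/c_c = 68.9/490.4 = 0.1405.
ω_d = ω_n√(1 − ζ²) = 44.83 × √(1 − 0.0197) = 44.38 rad/s.

44.4 rad/s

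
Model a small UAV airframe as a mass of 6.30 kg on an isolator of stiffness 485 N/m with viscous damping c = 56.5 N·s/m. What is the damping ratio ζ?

0.511

ω_n = √(k/m) = √(485.0/6.30) = 8.774 rad/s.
Critical damping c_c = 2√(k·m) = 2√(485.0 × 6.30) = 110.6 N·s/m, so ζ = c/c_c = 56.5/110.6 = 0.5111.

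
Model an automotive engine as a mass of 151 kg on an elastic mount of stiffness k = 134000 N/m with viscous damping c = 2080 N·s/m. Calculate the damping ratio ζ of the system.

0.231

ω_n = √(k/m) = √(134000/151) = 29.79 rad/s.
Critical damping c_c = 2√(k·m) = 2√(134000 × 151) = 8996 N·s/m, so ζ = c/c_c = 2080/8996 = 0.2312.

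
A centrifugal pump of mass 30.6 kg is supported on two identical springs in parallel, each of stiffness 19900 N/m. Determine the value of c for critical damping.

2210 N·s/m

Parallel springs add: k_eq = 2 × 19900 = 39800 N/m.
c_c = 2√(k_eq·m) = 2√(39800 × 30.6) = 2 × 1104 = 2207 N·s/m.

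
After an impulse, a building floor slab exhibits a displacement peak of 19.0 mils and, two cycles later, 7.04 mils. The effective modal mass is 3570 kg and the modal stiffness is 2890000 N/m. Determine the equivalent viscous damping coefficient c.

Logarithmic decrement δ = (1/n)·ln(x₀/x_n) = (1/2)·ln(19.0/7.04) = (1/2)·ln(2.699) = 0.4964.
ζ = δ/√(4π² + δ²) = 0.4964/√(39.48 + 0.246) = 0.4964/6.303 = 0.07876.
c = ζ · 2√(km) = 0.07876 × 2√(2890000 × 3570) = 0.07876 × 203100 = 16000 N·s/m.

16000 N·s/m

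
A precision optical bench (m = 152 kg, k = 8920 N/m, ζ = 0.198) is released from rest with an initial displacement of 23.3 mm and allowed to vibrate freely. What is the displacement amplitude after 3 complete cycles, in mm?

Logarithmic decrement δ = 2πζ/√(1 − ζ²) = 2π × 0.1980/√(1 − 0.0392) = 1.269.
After n cycles, x_n/x₀ = e^(−nδ), so x_3 = 23.3 × e^(−3 × 1.269) = 23.3 × 0.02220 = 0.5173 mm.

0.517 mm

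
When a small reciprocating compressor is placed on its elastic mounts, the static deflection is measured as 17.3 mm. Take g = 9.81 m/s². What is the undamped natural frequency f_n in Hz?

3.79 Hz

ω_n = √(g/δ_st) = √(9.81/0.0173) = √567.1 = 23.81 rad/s.
f_n = ω_n/(2π) = 23.81/6.283 = 3.790 Hz.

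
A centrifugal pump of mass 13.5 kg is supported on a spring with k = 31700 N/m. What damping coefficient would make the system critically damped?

1310 N·s/m

c_c = 2√(k·m) = 2√(31700 × 13.5) = 2 × 654.2 = 1308 N·s/m.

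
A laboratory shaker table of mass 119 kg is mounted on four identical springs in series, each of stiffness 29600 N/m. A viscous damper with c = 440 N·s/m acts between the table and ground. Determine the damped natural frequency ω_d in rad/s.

Series springs: 1/k_eq = 4/29600, so k_eq = 29600/4 = 7400 N/m.
ω_n = √(k_eq/m) = √(7400/119) = 7.886 rad/s.
Critical damping c_c = 2√(k_eq·m) = 2√(7400 × 119) = 1877 N·s/m, so ζ = c/c_c = 440/1877 = 0.2344.
ω_d = ω_n√(1 − ζ²) = 7.886 × √(1 − 0.0550) = 7.666 rad/s.

7.67 rad/s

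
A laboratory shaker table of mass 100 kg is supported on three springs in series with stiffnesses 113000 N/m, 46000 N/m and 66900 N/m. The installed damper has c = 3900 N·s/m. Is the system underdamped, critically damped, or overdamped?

overdamped

Series springs: 1/k_eq = 1/113000 + 1/46000 + 1/66900 = 4.554×10^-5, so k_eq = 21960 N/m.
c_c = 2√(k_eq·m) = 2964 N·s/m; ζ = c/c_c = 3900/2964 = 1.32.
Since ζ > 1 the system is overdamped.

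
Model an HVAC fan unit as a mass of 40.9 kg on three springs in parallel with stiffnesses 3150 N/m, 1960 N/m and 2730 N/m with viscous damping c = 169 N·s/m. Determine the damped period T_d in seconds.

0.459 s

Parallel springs add: k_eq = 3150 + 1960 + 2730 = 7840 N/m.
ω_n = √(k_eq/m) = √(7840/40.9) = 13.85 rad/s.
Critical damping c_c = 2√(k_eq·m) = 2√(7840 × 40.9) = 1133 N·s/m, so ζ = c/c_c = 169/1133 = 0.1492.
ω_d = ω_n√(1 − ζ²) = 13.85 × √(1 − 0.0223) = 13.69 rad/s.
T_d = 2π/ω_d = 0.4590 s.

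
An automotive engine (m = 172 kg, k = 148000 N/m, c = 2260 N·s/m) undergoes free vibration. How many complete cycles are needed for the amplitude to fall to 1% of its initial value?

ζ = c/(2√(km)) = 2260/(2√(148000 × 172)) = 2260/10090 = 0.2240.
Logarithmic decrement δ = 2πζ/√(1 − ζ²) = 2π × 0.2240/√(1 − 0.0502) = 1.444.
x_n/x₀ = e^(−nδ) ≤ 0.01; take ln: n ≥ ln(1/0.01)/δ = 4.605/1.444 = 3.189.
So 4 complete cycles are required.

4 cycles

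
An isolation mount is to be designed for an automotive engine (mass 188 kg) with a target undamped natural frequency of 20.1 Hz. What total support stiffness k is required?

ω_n = 2πf_n = 2π × 20.1 = 126.3 rad/s.
k = m·ω_n² = 188 × 126.3² = 188 × 15950 = 2999000 N/m.

3000000 N/m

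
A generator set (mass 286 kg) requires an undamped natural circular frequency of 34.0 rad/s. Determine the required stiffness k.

k = m·ω_n² = 286 × 34.00² = 286 × 1156 = 330600 N/m.

331000 N/m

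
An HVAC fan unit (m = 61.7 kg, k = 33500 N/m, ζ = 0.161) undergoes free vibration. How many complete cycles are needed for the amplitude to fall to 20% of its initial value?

2 cycles

Logarithmic decrement δ = 2πζ/√(1 − ζ²) = 2π × 0.1610/√(1 − 0.0259) = 1.025.
x_n/x₀ = e^(−nδ) ≤ 0.2; take ln: n ≥ ln(1/0.2)/δ = 1.609/1.025 = 1.570.
So 2 complete cycles are required.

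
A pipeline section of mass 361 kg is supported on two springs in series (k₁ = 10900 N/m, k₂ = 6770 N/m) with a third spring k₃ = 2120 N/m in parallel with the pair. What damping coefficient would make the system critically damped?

3020 N·s/m

Series pair: k_s = k₁k₂/(k₁+k₂) = (10900)(6770)/(10900 + 6770) = 4176 N/m. In parallel with k₃: k_eq = 4176 + 2120 = 6296 N/m.
c_c = 2√(k_eq·m) = 2√(6296 × 361) = 2 × 1508 = 3015 N·s/m.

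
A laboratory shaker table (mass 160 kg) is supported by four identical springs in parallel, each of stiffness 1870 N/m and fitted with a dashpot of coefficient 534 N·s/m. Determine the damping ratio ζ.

0.244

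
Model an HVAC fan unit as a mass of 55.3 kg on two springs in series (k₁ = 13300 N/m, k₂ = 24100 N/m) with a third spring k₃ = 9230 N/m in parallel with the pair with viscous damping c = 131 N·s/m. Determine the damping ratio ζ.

0.0660

Series pair: k_s = k₁k₂/(k₁+k₂) = (13300)(24100)/(13300 + 24100) = 8570 N/m. In parallel with k₃: k_eq = 8570 + 9230 = 17800 N/m.
ω_n = √(k_eq/m) = √(17800/55.3) = 17.94 rad/s.
Critical damping c_c = 2√(k_eq·m) = 2√(17800 × 55.3) = 1984 N·s/m, so ζ = c/c_c = 131/1984 = 0.06602.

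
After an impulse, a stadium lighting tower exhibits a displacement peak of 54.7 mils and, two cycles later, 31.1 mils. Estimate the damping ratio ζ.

0.0449

Logarithmic decrement δ = (1/n)·ln(x₀/x_n) = (1/2)·ln(54.7/31.1) = (1/2)·ln(1.759) = 0.2823.
ζ = δ/√(4π² + δ²) = 0.2823/√(39.48 + 0.0797) = 0.2823/6.290 = 0.04489.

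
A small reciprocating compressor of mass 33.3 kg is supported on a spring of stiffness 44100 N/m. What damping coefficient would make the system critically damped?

c_c = 2√(k·m) = 2√(44100 × 33.3) = 2 × 1212 = 2424 N·s/m.

2420 N·s/m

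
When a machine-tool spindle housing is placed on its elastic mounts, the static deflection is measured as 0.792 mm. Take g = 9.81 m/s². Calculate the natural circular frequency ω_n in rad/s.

ω_n = √(g/δ_st) = √(9.81/0.000792) = √12390 = 111.3 rad/s.

111 rad/s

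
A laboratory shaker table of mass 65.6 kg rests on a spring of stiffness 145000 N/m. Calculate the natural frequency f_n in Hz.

7.48 Hz

ω_n = √(k/m) = √(145000/65.6) = √2210 = 47.01 rad/s.
f_n = ω_n/(2π) = 47.01/6.283 = 7.483 Hz.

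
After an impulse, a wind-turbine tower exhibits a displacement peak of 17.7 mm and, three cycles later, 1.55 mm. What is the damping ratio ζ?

Logarithmic decrement δ = (1/n)·ln(x₀/x_n) = (1/3)·ln(17.7/1.55) = (1/3)·ln(11.42) = 0.8118.
ζ = δ/√(4π² + δ²) = 0.8118/√(39.48 + 0.659) = 0.8118/6.335 = 0.1281.

0.128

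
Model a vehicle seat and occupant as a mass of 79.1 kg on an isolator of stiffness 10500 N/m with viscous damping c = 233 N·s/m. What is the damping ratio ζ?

0.128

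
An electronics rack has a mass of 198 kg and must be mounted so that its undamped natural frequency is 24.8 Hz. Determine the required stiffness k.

4810000 N/m

ω_n = 2πf_n = 2π × 24.8 = 155.8 rad/s.
k = m·ω_n² = 198 × 155.8² = 198 × 24280 = 4808000 N/m.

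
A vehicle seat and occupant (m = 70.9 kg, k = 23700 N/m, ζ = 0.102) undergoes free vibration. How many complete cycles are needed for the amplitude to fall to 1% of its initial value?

8 cycles

Logarithmic decrement δ = 2πζ/√(1 − ζ²) = 2π × 0.1020/√(1 − 0.0104) = 0.6442.
x_n/x₀ = e^(−nδ) ≤ 0.01; take ln: n ≥ ln(1/0.01)/δ = 4.605/0.6442 = 7.148.
So 8 complete cycles are required.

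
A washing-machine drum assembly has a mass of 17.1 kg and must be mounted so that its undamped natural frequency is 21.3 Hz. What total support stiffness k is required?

306000 N/m

ω_n = 2πf_n = 2π × 21.3 = 133.8 rad/s.
k = m·ω_n² = 17.1 × 133.8² = 17.1 × 17910 = 306300 N/m.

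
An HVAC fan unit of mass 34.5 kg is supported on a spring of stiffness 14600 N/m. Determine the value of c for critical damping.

1420 N·s/m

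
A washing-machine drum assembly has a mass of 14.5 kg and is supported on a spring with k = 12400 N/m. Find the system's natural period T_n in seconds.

0.215 s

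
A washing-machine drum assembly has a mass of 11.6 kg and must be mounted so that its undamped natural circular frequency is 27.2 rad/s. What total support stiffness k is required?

k = m·ω_n² = 11.6 × 27.20² = 11.6 × 739.8 = 8582 N/m.

8580 N/m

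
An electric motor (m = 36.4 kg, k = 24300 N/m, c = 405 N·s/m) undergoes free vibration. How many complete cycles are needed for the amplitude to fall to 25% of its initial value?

ζ = c/(2√(km)) = 405/(2√(24300 × 36.4)) = 405/1881 = 0.2153.
Logarithmic decrement δ = 2πζ/√(1 − ζ²) = 2π × 0.2153/√(1 − 0.0464) = 1.385.
x_n/x₀ = e^(−nδ) ≤ 0.25; take ln: n ≥ ln(1/0.25)/δ = 1.386/1.385 = 1.001.
So 2 complete cycles are required.

2 cycles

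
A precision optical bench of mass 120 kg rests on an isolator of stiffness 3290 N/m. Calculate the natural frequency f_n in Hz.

ω_n = √(k/m) = √(3290/120) = √27.42 = 5.236 rad/s.
f_n = ω_n/(2π) = 5.236/6.283 = 0.8334 Hz.

0.833 Hz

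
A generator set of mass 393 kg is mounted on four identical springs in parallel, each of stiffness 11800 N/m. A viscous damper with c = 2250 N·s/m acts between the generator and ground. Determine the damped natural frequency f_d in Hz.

1.68 Hz

Parallel springs add: k_eq = 4 × 11800 = 47200 N/m.
ω_n = √(k_eq/m) = √(47200/393) = 10.96 rad/s.
Critical damping c_c = 2√(k_eq·m) = 2√(47200 × 393) = 8614 N·s/m, so ζ = c/c_c = 2250/8614 = 0.2612.
ω_d = ω_n√(1 − ζ²) = 10.96 × √(1 − 0.0682) = 10.58 rad/s.
f_d = ω_d/(2π) = 1.684 Hz.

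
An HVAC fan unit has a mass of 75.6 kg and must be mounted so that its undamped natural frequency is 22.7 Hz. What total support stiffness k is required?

1540000 N/m

ω_n = 2πf_n = 2π × 22.7 = 142.6 rad/s.
k = m·ω_n² = 75.6 × 142.6² = 75.6 × 20340 = 1538000 N/m.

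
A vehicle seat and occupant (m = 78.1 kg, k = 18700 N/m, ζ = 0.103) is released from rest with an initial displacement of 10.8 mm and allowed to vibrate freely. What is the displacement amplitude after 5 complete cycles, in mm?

0.417 mm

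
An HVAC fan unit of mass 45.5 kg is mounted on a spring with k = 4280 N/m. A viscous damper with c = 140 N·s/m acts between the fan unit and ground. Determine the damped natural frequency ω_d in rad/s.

ω_n = √(k/m) = √(4280/45.5) = 9.699 rad/s.
Critical damping c_c = 2√(k·m) = 2√(4280 × 45.5) = 882.6 N·s/m, so ζ = c/c_c = 140/882.6 = 0.1586.
ω_d = ω_n√(1 − ζ²) = 9.699 × √(1 − 0.0252) = 9.576 rad/s.

9.58 rad/s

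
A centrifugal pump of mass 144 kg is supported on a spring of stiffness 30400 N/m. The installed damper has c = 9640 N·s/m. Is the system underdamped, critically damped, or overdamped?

overdamped

c_c = 2√(k·m) = 4185 N·s/m; ζ = c/c_c = 9640/4185 = 2.30.
Since ζ > 1 the system is overdamped.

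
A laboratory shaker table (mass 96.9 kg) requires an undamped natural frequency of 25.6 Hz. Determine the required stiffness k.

2510000 N/m

ω_n = 2πf_n = 2π × 25.6 = 160.8 rad/s.
k = m·ω_n² = 96.9 × 160.8² = 96.9 × 25870 = 2507000 N/m.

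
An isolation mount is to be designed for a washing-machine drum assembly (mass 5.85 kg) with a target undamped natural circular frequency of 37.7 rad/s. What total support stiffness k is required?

k = m·ω_n² = 5.85 × 37.70² = 5.85 × 1421 = 8315 N/m.

8310 N/m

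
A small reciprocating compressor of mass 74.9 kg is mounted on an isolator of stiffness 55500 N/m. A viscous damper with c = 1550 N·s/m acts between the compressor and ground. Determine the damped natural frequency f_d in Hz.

ω_n = √(k/m) = √(55500/74.9) = 27.22 rad/s.
Critical damping c_c = 2√(k·m) = 2√(55500 × 74.9) = 4078 N·s/m, so ζ = c/c_c = 1550/4078 = 0.3801.
ω_d = ω_n√(1 − ζ²) = 27.22 × √(1 − 0.144) = 25.18 rad/s.
f_d = ω_d/(2π) = 4.007 Hz.

4.01 Hz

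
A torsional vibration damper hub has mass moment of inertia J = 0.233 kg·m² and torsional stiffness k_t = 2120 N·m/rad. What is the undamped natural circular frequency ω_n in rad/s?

95.4 rad/s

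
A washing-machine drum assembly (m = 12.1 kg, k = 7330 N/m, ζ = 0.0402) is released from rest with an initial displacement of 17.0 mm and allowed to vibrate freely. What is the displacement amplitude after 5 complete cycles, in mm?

Logarithmic decrement δ = 2πζ/√(1 − ζ²) = 2π × 0.04020/√(1 − 0.00162) = 0.2528.
After n cycles, x_n/x₀ = e^(−nδ), so x_5 = 17.0 × e^(−5 × 0.2528) = 17.0 × 0.2825 = 4.803 mm.

4.80 mm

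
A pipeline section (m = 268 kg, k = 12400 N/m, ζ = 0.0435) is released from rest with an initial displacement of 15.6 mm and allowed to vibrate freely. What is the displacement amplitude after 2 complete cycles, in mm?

9.03 mm

Logarithmic decrement δ = 2πζ/√(1 − ζ²) = 2π × 0.04350/√(1 − 0.00189) = 0.2736.
After n cycles, x_n/x₀ = e^(−nδ), so x_2 = 15.6 × e^(−2 × 0.2736) = 15.6 × 0.5786 = 9.026 mm.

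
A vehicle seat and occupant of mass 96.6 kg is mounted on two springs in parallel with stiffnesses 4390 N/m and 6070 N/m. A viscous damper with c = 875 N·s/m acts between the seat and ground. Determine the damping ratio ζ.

Parallel springs add: k_eq = 4390 + 6070 = 10460 N/m.
ω_n = √(k_eq/m) = √(10460/96.6) = 10.41 rad/s.
Critical damping c_c = 2√(k_eq·m) = 2√(10460 × 96.6) = 2010 N·s/m, so ζ = c/c_c = 875/2010 = 0.4352.

0.435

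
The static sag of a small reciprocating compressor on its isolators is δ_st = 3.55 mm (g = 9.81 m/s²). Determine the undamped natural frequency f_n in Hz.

8.37 Hz

ω_n = √(g/δ_st) = √(9.81/0.00355) = √2763 = 52.57 rad/s.
f_n = ω_n/(2π) = 52.57/6.283 = 8.366 Hz.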